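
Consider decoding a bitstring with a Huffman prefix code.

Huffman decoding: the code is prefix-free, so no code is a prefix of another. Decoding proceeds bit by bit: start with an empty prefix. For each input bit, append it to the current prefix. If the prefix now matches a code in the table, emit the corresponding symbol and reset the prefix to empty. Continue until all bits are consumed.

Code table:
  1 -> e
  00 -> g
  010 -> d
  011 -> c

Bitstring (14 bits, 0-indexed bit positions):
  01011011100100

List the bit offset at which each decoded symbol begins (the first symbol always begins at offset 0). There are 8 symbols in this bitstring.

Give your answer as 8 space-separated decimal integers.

Bit 0: prefix='0' (no match yet)
Bit 1: prefix='01' (no match yet)
Bit 2: prefix='010' -> emit 'd', reset
Bit 3: prefix='1' -> emit 'e', reset
Bit 4: prefix='1' -> emit 'e', reset
Bit 5: prefix='0' (no match yet)
Bit 6: prefix='01' (no match yet)
Bit 7: prefix='011' -> emit 'c', reset
Bit 8: prefix='1' -> emit 'e', reset
Bit 9: prefix='0' (no match yet)
Bit 10: prefix='00' -> emit 'g', reset
Bit 11: prefix='1' -> emit 'e', reset
Bit 12: prefix='0' (no match yet)
Bit 13: prefix='00' -> emit 'g', reset

Answer: 0 3 4 5 8 9 11 12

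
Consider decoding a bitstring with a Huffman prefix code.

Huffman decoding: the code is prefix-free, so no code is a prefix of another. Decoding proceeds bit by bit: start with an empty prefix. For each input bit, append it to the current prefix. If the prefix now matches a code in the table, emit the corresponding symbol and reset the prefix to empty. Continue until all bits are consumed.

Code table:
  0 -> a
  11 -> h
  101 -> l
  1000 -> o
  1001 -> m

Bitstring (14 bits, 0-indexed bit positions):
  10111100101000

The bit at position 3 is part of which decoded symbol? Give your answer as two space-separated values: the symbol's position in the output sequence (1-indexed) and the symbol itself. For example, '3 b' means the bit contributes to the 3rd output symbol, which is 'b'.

Answer: 2 h

Derivation:
Bit 0: prefix='1' (no match yet)
Bit 1: prefix='10' (no match yet)
Bit 2: prefix='101' -> emit 'l', reset
Bit 3: prefix='1' (no match yet)
Bit 4: prefix='11' -> emit 'h', reset
Bit 5: prefix='1' (no match yet)
Bit 6: prefix='10' (no match yet)
Bit 7: prefix='100' (no match yet)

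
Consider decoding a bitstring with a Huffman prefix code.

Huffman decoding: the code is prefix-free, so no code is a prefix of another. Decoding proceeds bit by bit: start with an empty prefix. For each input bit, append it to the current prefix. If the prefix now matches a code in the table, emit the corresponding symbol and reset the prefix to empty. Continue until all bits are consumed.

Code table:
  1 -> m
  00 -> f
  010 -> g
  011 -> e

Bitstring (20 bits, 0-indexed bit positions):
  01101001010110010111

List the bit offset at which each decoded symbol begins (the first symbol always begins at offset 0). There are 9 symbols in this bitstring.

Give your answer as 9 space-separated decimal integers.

Bit 0: prefix='0' (no match yet)
Bit 1: prefix='01' (no match yet)
Bit 2: prefix='011' -> emit 'e', reset
Bit 3: prefix='0' (no match yet)
Bit 4: prefix='01' (no match yet)
Bit 5: prefix='010' -> emit 'g', reset
Bit 6: prefix='0' (no match yet)
Bit 7: prefix='01' (no match yet)
Bit 8: prefix='010' -> emit 'g', reset
Bit 9: prefix='1' -> emit 'm', reset
Bit 10: prefix='0' (no match yet)
Bit 11: prefix='01' (no match yet)
Bit 12: prefix='011' -> emit 'e', reset
Bit 13: prefix='0' (no match yet)
Bit 14: prefix='00' -> emit 'f', reset
Bit 15: prefix='1' -> emit 'm', reset
Bit 16: prefix='0' (no match yet)
Bit 17: prefix='01' (no match yet)
Bit 18: prefix='011' -> emit 'e', reset
Bit 19: prefix='1' -> emit 'm', reset

Answer: 0 3 6 9 10 13 15 16 19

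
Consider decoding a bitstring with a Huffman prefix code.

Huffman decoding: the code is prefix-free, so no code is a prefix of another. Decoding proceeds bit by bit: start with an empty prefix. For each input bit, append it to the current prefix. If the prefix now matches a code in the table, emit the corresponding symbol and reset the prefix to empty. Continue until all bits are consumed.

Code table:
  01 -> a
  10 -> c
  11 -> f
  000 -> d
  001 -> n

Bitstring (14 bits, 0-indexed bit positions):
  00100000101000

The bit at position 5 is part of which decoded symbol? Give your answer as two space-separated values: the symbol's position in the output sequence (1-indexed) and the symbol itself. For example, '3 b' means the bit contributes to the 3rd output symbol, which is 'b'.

Bit 0: prefix='0' (no match yet)
Bit 1: prefix='00' (no match yet)
Bit 2: prefix='001' -> emit 'n', reset
Bit 3: prefix='0' (no match yet)
Bit 4: prefix='00' (no match yet)
Bit 5: prefix='000' -> emit 'd', reset
Bit 6: prefix='0' (no match yet)
Bit 7: prefix='00' (no match yet)
Bit 8: prefix='001' -> emit 'n', reset
Bit 9: prefix='0' (no match yet)

Answer: 2 d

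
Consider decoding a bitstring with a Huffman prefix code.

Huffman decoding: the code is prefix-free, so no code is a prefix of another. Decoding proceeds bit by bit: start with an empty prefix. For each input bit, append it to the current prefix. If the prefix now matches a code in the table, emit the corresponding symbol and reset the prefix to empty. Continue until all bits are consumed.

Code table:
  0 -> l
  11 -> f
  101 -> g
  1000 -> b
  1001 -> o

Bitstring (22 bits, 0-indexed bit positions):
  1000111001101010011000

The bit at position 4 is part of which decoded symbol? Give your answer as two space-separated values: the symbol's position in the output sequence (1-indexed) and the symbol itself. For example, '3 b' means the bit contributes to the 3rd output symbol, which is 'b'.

Bit 0: prefix='1' (no match yet)
Bit 1: prefix='10' (no match yet)
Bit 2: prefix='100' (no match yet)
Bit 3: prefix='1000' -> emit 'b', reset
Bit 4: prefix='1' (no match yet)
Bit 5: prefix='11' -> emit 'f', reset
Bit 6: prefix='1' (no match yet)
Bit 7: prefix='10' (no match yet)
Bit 8: prefix='100' (no match yet)

Answer: 2 f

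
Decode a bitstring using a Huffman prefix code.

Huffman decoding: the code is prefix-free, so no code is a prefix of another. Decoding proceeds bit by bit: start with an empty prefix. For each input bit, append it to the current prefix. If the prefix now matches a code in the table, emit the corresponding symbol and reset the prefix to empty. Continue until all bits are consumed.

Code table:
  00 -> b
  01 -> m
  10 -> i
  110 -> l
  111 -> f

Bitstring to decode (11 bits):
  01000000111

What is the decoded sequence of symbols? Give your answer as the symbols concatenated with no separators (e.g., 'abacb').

Bit 0: prefix='0' (no match yet)
Bit 1: prefix='01' -> emit 'm', reset
Bit 2: prefix='0' (no match yet)
Bit 3: prefix='00' -> emit 'b', reset
Bit 4: prefix='0' (no match yet)
Bit 5: prefix='00' -> emit 'b', reset
Bit 6: prefix='0' (no match yet)
Bit 7: prefix='00' -> emit 'b', reset
Bit 8: prefix='1' (no match yet)
Bit 9: prefix='11' (no match yet)
Bit 10: prefix='111' -> emit 'f', reset

Answer: mbbbf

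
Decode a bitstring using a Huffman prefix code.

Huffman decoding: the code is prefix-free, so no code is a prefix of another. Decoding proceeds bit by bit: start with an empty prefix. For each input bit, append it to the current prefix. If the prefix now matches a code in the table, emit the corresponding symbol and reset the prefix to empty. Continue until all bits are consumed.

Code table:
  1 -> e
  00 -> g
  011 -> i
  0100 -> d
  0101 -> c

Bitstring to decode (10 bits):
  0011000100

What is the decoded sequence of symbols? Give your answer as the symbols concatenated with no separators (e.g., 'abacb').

Answer: geegd

Derivation:
Bit 0: prefix='0' (no match yet)
Bit 1: prefix='00' -> emit 'g', reset
Bit 2: prefix='1' -> emit 'e', reset
Bit 3: prefix='1' -> emit 'e', reset
Bit 4: prefix='0' (no match yet)
Bit 5: prefix='00' -> emit 'g', reset
Bit 6: prefix='0' (no match yet)
Bit 7: prefix='01' (no match yet)
Bit 8: prefix='010' (no match yet)
Bit 9: prefix='0100' -> emit 'd', reset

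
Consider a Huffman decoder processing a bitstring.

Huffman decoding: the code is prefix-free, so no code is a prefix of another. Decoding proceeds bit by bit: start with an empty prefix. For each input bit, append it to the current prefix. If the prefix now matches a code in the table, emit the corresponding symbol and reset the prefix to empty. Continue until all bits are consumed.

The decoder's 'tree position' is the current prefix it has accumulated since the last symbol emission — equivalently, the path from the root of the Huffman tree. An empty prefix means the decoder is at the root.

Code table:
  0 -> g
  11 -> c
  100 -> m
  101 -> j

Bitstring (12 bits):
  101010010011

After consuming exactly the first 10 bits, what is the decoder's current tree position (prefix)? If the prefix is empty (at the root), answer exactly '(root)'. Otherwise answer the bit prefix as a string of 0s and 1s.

Bit 0: prefix='1' (no match yet)
Bit 1: prefix='10' (no match yet)
Bit 2: prefix='101' -> emit 'j', reset
Bit 3: prefix='0' -> emit 'g', reset
Bit 4: prefix='1' (no match yet)
Bit 5: prefix='10' (no match yet)
Bit 6: prefix='100' -> emit 'm', reset
Bit 7: prefix='1' (no match yet)
Bit 8: prefix='10' (no match yet)
Bit 9: prefix='100' -> emit 'm', reset

Answer: (root)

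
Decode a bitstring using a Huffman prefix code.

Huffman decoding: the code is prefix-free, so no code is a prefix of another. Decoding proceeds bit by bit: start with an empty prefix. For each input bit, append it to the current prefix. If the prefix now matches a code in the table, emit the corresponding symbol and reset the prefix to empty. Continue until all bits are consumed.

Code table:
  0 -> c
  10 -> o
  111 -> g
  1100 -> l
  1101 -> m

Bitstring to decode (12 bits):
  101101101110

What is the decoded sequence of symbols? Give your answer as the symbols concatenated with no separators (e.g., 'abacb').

Answer: omogc

Derivation:
Bit 0: prefix='1' (no match yet)
Bit 1: prefix='10' -> emit 'o', reset
Bit 2: prefix='1' (no match yet)
Bit 3: prefix='11' (no match yet)
Bit 4: prefix='110' (no match yet)
Bit 5: prefix='1101' -> emit 'm', reset
Bit 6: prefix='1' (no match yet)
Bit 7: prefix='10' -> emit 'o', reset
Bit 8: prefix='1' (no match yet)
Bit 9: prefix='11' (no match yet)
Bit 10: prefix='111' -> emit 'g', reset
Bit 11: prefix='0' -> emit 'c', reset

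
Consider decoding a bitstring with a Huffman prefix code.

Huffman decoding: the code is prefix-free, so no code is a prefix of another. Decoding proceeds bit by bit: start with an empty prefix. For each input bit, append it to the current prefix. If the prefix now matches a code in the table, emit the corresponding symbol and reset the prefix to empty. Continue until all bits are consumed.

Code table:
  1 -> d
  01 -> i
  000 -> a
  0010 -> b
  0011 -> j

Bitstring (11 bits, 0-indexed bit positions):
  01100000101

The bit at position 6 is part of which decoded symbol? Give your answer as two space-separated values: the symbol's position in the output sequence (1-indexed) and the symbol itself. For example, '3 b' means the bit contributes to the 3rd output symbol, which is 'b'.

Bit 0: prefix='0' (no match yet)
Bit 1: prefix='01' -> emit 'i', reset
Bit 2: prefix='1' -> emit 'd', reset
Bit 3: prefix='0' (no match yet)
Bit 4: prefix='00' (no match yet)
Bit 5: prefix='000' -> emit 'a', reset
Bit 6: prefix='0' (no match yet)
Bit 7: prefix='00' (no match yet)
Bit 8: prefix='001' (no match yet)
Bit 9: prefix='0010' -> emit 'b', reset
Bit 10: prefix='1' -> emit 'd', reset

Answer: 4 b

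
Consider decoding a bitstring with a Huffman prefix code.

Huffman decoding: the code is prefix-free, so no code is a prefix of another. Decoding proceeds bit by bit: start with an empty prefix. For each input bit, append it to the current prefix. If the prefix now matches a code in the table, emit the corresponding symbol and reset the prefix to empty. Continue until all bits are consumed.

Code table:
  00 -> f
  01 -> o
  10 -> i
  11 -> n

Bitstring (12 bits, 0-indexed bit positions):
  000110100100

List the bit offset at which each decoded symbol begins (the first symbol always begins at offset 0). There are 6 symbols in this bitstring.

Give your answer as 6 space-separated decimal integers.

Bit 0: prefix='0' (no match yet)
Bit 1: prefix='00' -> emit 'f', reset
Bit 2: prefix='0' (no match yet)
Bit 3: prefix='01' -> emit 'o', reset
Bit 4: prefix='1' (no match yet)
Bit 5: prefix='10' -> emit 'i', reset
Bit 6: prefix='1' (no match yet)
Bit 7: prefix='10' -> emit 'i', reset
Bit 8: prefix='0' (no match yet)
Bit 9: prefix='01' -> emit 'o', reset
Bit 10: prefix='0' (no match yet)
Bit 11: prefix='00' -> emit 'f', reset

Answer: 0 2 4 6 8 10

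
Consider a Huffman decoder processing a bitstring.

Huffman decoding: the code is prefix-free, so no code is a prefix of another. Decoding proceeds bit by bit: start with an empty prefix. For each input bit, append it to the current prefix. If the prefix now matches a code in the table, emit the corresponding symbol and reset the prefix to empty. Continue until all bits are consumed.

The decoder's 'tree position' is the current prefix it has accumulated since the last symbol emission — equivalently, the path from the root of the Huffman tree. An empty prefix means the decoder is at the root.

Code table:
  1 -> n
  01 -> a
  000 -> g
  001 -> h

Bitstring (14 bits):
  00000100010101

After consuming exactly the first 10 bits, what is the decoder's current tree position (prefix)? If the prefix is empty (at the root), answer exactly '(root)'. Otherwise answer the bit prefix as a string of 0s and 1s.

Answer: (root)

Derivation:
Bit 0: prefix='0' (no match yet)
Bit 1: prefix='00' (no match yet)
Bit 2: prefix='000' -> emit 'g', reset
Bit 3: prefix='0' (no match yet)
Bit 4: prefix='00' (no match yet)
Bit 5: prefix='001' -> emit 'h', reset
Bit 6: prefix='0' (no match yet)
Bit 7: prefix='00' (no match yet)
Bit 8: prefix='000' -> emit 'g', reset
Bit 9: prefix='1' -> emit 'n', reset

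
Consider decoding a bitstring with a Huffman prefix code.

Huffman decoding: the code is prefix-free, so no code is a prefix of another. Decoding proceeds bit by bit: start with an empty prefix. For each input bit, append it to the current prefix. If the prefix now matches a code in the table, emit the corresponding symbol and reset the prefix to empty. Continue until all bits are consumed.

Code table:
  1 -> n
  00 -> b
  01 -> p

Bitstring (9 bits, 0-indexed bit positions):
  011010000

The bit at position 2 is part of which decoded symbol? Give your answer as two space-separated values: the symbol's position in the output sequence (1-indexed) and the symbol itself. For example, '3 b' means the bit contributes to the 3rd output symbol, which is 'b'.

Answer: 2 n

Derivation:
Bit 0: prefix='0' (no match yet)
Bit 1: prefix='01' -> emit 'p', reset
Bit 2: prefix='1' -> emit 'n', reset
Bit 3: prefix='0' (no match yet)
Bit 4: prefix='01' -> emit 'p', reset
Bit 5: prefix='0' (no match yet)
Bit 6: prefix='00' -> emit 'b', reset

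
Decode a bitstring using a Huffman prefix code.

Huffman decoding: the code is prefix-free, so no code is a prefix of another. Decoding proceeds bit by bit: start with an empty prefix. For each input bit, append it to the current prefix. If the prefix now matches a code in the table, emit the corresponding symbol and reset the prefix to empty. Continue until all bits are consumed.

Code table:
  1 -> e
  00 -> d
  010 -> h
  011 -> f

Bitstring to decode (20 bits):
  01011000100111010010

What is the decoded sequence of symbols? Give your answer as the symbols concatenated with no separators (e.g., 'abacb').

Bit 0: prefix='0' (no match yet)
Bit 1: prefix='01' (no match yet)
Bit 2: prefix='010' -> emit 'h', reset
Bit 3: prefix='1' -> emit 'e', reset
Bit 4: prefix='1' -> emit 'e', reset
Bit 5: prefix='0' (no match yet)
Bit 6: prefix='00' -> emit 'd', reset
Bit 7: prefix='0' (no match yet)
Bit 8: prefix='01' (no match yet)
Bit 9: prefix='010' -> emit 'h', reset
Bit 10: prefix='0' (no match yet)
Bit 11: prefix='01' (no match yet)
Bit 12: prefix='011' -> emit 'f', reset
Bit 13: prefix='1' -> emit 'e', reset
Bit 14: prefix='0' (no match yet)
Bit 15: prefix='01' (no match yet)
Bit 16: prefix='010' -> emit 'h', reset
Bit 17: prefix='0' (no match yet)
Bit 18: prefix='01' (no match yet)
Bit 19: prefix='010' -> emit 'h', reset

Answer: heedhfehh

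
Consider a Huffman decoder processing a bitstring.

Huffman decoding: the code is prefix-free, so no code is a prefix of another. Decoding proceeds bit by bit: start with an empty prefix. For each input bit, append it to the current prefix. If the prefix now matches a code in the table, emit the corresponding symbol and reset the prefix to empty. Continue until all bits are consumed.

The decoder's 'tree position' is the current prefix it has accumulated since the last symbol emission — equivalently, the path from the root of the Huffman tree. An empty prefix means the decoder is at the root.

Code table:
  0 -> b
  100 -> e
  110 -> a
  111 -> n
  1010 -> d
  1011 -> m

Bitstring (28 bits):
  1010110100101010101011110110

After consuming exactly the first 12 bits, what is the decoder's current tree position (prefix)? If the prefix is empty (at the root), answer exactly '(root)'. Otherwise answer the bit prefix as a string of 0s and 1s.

Bit 0: prefix='1' (no match yet)
Bit 1: prefix='10' (no match yet)
Bit 2: prefix='101' (no match yet)
Bit 3: prefix='1010' -> emit 'd', reset
Bit 4: prefix='1' (no match yet)
Bit 5: prefix='11' (no match yet)
Bit 6: prefix='110' -> emit 'a', reset
Bit 7: prefix='1' (no match yet)
Bit 8: prefix='10' (no match yet)
Bit 9: prefix='100' -> emit 'e', reset
Bit 10: prefix='1' (no match yet)
Bit 11: prefix='10' (no match yet)

Answer: 10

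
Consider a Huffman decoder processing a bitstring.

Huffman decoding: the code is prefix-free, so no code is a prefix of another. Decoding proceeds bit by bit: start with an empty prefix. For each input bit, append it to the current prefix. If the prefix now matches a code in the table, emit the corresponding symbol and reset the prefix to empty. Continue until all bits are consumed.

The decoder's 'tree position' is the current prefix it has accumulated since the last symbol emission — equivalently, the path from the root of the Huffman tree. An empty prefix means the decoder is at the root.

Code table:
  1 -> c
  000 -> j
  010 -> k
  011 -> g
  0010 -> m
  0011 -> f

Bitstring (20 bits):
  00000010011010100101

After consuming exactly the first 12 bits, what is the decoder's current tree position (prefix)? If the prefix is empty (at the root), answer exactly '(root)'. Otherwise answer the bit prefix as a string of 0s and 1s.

Answer: 0

Derivation:
Bit 0: prefix='0' (no match yet)
Bit 1: prefix='00' (no match yet)
Bit 2: prefix='000' -> emit 'j', reset
Bit 3: prefix='0' (no match yet)
Bit 4: prefix='00' (no match yet)
Bit 5: prefix='000' -> emit 'j', reset
Bit 6: prefix='1' -> emit 'c', reset
Bit 7: prefix='0' (no match yet)
Bit 8: prefix='00' (no match yet)
Bit 9: prefix='001' (no match yet)
Bit 10: prefix='0011' -> emit 'f', reset
Bit 11: prefix='0' (no match yet)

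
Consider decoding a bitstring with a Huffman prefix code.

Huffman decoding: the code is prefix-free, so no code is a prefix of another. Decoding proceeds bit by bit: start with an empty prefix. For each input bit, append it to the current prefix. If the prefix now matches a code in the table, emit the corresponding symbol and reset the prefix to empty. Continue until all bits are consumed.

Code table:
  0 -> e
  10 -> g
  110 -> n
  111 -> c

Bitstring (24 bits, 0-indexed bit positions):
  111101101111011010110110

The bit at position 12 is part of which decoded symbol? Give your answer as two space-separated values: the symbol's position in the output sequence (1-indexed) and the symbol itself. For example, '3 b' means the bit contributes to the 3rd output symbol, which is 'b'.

Answer: 5 g

Derivation:
Bit 0: prefix='1' (no match yet)
Bit 1: prefix='11' (no match yet)
Bit 2: prefix='111' -> emit 'c', reset
Bit 3: prefix='1' (no match yet)
Bit 4: prefix='10' -> emit 'g', reset
Bit 5: prefix='1' (no match yet)
Bit 6: prefix='11' (no match yet)
Bit 7: prefix='110' -> emit 'n', reset
Bit 8: prefix='1' (no match yet)
Bit 9: prefix='11' (no match yet)
Bit 10: prefix='111' -> emit 'c', reset
Bit 11: prefix='1' (no match yet)
Bit 12: prefix='10' -> emit 'g', reset
Bit 13: prefix='1' (no match yet)
Bit 14: prefix='11' (no match yet)
Bit 15: prefix='110' -> emit 'n', reset
Bit 16: prefix='1' (no match yet)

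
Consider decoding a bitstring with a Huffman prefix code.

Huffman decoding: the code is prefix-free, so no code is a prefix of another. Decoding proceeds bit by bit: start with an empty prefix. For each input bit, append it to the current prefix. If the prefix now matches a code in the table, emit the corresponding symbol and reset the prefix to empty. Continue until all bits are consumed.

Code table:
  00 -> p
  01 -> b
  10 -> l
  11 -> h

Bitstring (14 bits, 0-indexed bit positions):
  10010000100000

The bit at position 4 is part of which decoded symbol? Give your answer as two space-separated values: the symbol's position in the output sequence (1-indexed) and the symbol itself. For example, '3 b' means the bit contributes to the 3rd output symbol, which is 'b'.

Bit 0: prefix='1' (no match yet)
Bit 1: prefix='10' -> emit 'l', reset
Bit 2: prefix='0' (no match yet)
Bit 3: prefix='01' -> emit 'b', reset
Bit 4: prefix='0' (no match yet)
Bit 5: prefix='00' -> emit 'p', reset
Bit 6: prefix='0' (no match yet)
Bit 7: prefix='00' -> emit 'p', reset
Bit 8: prefix='1' (no match yet)

Answer: 3 p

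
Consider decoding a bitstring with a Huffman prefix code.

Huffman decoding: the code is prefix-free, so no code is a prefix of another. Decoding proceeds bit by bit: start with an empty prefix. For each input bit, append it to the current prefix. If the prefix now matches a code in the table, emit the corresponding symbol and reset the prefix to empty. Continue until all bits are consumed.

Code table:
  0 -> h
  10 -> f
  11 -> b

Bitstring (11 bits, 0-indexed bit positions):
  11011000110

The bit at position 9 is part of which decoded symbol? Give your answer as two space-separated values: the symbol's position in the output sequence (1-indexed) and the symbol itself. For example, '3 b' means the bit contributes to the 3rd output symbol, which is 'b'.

Bit 0: prefix='1' (no match yet)
Bit 1: prefix='11' -> emit 'b', reset
Bit 2: prefix='0' -> emit 'h', reset
Bit 3: prefix='1' (no match yet)
Bit 4: prefix='11' -> emit 'b', reset
Bit 5: prefix='0' -> emit 'h', reset
Bit 6: prefix='0' -> emit 'h', reset
Bit 7: prefix='0' -> emit 'h', reset
Bit 8: prefix='1' (no match yet)
Bit 9: prefix='11' -> emit 'b', reset
Bit 10: prefix='0' -> emit 'h', reset

Answer: 7 b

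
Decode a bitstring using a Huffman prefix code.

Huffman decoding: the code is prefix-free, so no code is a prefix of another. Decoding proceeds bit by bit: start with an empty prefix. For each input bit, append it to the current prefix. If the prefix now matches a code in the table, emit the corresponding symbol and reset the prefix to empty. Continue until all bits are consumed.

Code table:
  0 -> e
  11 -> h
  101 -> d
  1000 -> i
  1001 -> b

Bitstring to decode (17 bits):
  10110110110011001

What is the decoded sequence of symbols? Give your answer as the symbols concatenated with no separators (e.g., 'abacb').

Answer: dddbb

Derivation:
Bit 0: prefix='1' (no match yet)
Bit 1: prefix='10' (no match yet)
Bit 2: prefix='101' -> emit 'd', reset
Bit 3: prefix='1' (no match yet)
Bit 4: prefix='10' (no match yet)
Bit 5: prefix='101' -> emit 'd', reset
Bit 6: prefix='1' (no match yet)
Bit 7: prefix='10' (no match yet)
Bit 8: prefix='101' -> emit 'd', reset
Bit 9: prefix='1' (no match yet)
Bit 10: prefix='10' (no match yet)
Bit 11: prefix='100' (no match yet)
Bit 12: prefix='1001' -> emit 'b', reset
Bit 13: prefix='1' (no match yet)
Bit 14: prefix='10' (no match yet)
Bit 15: prefix='100' (no match yet)
Bit 16: prefix='1001' -> emit 'b', reset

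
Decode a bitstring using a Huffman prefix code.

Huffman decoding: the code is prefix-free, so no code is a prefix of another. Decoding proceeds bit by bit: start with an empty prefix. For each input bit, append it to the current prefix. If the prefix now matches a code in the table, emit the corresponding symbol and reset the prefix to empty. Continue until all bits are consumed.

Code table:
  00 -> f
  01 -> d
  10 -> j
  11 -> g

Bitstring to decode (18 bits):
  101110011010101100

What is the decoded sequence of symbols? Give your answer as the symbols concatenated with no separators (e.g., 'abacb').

Answer: jgjdjjjgf

Derivation:
Bit 0: prefix='1' (no match yet)
Bit 1: prefix='10' -> emit 'j', reset
Bit 2: prefix='1' (no match yet)
Bit 3: prefix='11' -> emit 'g', reset
Bit 4: prefix='1' (no match yet)
Bit 5: prefix='10' -> emit 'j', reset
Bit 6: prefix='0' (no match yet)
Bit 7: prefix='01' -> emit 'd', reset
Bit 8: prefix='1' (no match yet)
Bit 9: prefix='10' -> emit 'j', reset
Bit 10: prefix='1' (no match yet)
Bit 11: prefix='10' -> emit 'j', reset
Bit 12: prefix='1' (no match yet)
Bit 13: prefix='10' -> emit 'j', reset
Bit 14: prefix='1' (no match yet)
Bit 15: prefix='11' -> emit 'g', reset
Bit 16: prefix='0' (no match yet)
Bit 17: prefix='00' -> emit 'f', reset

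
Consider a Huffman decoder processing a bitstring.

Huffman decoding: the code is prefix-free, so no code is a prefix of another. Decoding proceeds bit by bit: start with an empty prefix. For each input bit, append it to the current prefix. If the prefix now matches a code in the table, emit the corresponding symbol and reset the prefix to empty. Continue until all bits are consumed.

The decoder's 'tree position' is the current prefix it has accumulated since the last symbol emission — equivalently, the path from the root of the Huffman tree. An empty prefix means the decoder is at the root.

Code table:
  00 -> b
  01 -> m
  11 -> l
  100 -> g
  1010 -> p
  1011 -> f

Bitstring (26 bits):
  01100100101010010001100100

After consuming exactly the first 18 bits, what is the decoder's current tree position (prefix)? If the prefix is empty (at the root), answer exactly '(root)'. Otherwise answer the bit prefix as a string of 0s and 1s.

Answer: (root)

Derivation:
Bit 0: prefix='0' (no match yet)
Bit 1: prefix='01' -> emit 'm', reset
Bit 2: prefix='1' (no match yet)
Bit 3: prefix='10' (no match yet)
Bit 4: prefix='100' -> emit 'g', reset
Bit 5: prefix='1' (no match yet)
Bit 6: prefix='10' (no match yet)
Bit 7: prefix='100' -> emit 'g', reset
Bit 8: prefix='1' (no match yet)
Bit 9: prefix='10' (no match yet)
Bit 10: prefix='101' (no match yet)
Bit 11: prefix='1010' -> emit 'p', reset
Bit 12: prefix='1' (no match yet)
Bit 13: prefix='10' (no match yet)
Bit 14: prefix='100' -> emit 'g', reset
Bit 15: prefix='1' (no match yet)
Bit 16: prefix='10' (no match yet)
Bit 17: prefix='100' -> emit 'g', reset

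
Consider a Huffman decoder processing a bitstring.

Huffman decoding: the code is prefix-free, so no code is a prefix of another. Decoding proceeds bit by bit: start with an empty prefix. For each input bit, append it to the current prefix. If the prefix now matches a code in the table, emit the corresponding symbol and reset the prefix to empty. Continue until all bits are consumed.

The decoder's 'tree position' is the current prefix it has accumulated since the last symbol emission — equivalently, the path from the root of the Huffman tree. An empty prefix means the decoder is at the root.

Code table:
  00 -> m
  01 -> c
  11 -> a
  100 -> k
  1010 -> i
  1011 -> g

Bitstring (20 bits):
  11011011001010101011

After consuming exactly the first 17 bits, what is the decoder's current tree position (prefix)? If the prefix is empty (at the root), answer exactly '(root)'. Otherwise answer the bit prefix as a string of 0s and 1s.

Bit 0: prefix='1' (no match yet)
Bit 1: prefix='11' -> emit 'a', reset
Bit 2: prefix='0' (no match yet)
Bit 3: prefix='01' -> emit 'c', reset
Bit 4: prefix='1' (no match yet)
Bit 5: prefix='10' (no match yet)
Bit 6: prefix='101' (no match yet)
Bit 7: prefix='1011' -> emit 'g', reset
Bit 8: prefix='0' (no match yet)
Bit 9: prefix='00' -> emit 'm', reset
Bit 10: prefix='1' (no match yet)
Bit 11: prefix='10' (no match yet)
Bit 12: prefix='101' (no match yet)
Bit 13: prefix='1010' -> emit 'i', reset
Bit 14: prefix='1' (no match yet)
Bit 15: prefix='10' (no match yet)
Bit 16: prefix='101' (no match yet)

Answer: 101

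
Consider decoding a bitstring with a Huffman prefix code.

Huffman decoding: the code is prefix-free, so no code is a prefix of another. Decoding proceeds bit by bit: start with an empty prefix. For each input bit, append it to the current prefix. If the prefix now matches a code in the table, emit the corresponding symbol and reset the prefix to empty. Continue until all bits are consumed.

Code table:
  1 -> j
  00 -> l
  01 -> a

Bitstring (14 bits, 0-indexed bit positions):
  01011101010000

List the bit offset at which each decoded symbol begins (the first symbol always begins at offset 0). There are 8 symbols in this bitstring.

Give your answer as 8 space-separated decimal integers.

Answer: 0 2 4 5 6 8 10 12

Derivation:
Bit 0: prefix='0' (no match yet)
Bit 1: prefix='01' -> emit 'a', reset
Bit 2: prefix='0' (no match yet)
Bit 3: prefix='01' -> emit 'a', reset
Bit 4: prefix='1' -> emit 'j', reset
Bit 5: prefix='1' -> emit 'j', reset
Bit 6: prefix='0' (no match yet)
Bit 7: prefix='01' -> emit 'a', reset
Bit 8: prefix='0' (no match yet)
Bit 9: prefix='01' -> emit 'a', reset
Bit 10: prefix='0' (no match yet)
Bit 11: prefix='00' -> emit 'l', reset
Bit 12: prefix='0' (no match yet)
Bit 13: prefix='00' -> emit 'l', reset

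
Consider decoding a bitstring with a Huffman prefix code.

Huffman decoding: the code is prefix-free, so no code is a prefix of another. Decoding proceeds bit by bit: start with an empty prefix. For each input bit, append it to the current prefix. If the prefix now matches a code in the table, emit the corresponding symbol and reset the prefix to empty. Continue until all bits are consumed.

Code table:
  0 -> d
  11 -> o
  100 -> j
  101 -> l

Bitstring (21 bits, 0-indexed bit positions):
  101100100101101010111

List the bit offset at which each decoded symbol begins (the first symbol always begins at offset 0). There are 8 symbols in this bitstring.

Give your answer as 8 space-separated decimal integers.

Bit 0: prefix='1' (no match yet)
Bit 1: prefix='10' (no match yet)
Bit 2: prefix='101' -> emit 'l', reset
Bit 3: prefix='1' (no match yet)
Bit 4: prefix='10' (no match yet)
Bit 5: prefix='100' -> emit 'j', reset
Bit 6: prefix='1' (no match yet)
Bit 7: prefix='10' (no match yet)
Bit 8: prefix='100' -> emit 'j', reset
Bit 9: prefix='1' (no match yet)
Bit 10: prefix='10' (no match yet)
Bit 11: prefix='101' -> emit 'l', reset
Bit 12: prefix='1' (no match yet)
Bit 13: prefix='10' (no match yet)
Bit 14: prefix='101' -> emit 'l', reset
Bit 15: prefix='0' -> emit 'd', reset
Bit 16: prefix='1' (no match yet)
Bit 17: prefix='10' (no match yet)
Bit 18: prefix='101' -> emit 'l', reset
Bit 19: prefix='1' (no match yet)
Bit 20: prefix='11' -> emit 'o', reset

Answer: 0 3 6 9 12 15 16 19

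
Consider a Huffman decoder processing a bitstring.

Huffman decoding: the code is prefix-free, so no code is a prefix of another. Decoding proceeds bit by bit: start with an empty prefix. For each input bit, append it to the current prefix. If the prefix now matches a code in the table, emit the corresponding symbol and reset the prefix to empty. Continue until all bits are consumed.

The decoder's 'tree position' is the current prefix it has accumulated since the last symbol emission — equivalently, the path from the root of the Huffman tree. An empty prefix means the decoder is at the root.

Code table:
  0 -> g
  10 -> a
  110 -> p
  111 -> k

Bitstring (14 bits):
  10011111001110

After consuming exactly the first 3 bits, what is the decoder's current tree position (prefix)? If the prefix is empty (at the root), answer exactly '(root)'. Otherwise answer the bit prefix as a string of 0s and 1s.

Answer: (root)

Derivation:
Bit 0: prefix='1' (no match yet)
Bit 1: prefix='10' -> emit 'a', reset
Bit 2: prefix='0' -> emit 'g', reset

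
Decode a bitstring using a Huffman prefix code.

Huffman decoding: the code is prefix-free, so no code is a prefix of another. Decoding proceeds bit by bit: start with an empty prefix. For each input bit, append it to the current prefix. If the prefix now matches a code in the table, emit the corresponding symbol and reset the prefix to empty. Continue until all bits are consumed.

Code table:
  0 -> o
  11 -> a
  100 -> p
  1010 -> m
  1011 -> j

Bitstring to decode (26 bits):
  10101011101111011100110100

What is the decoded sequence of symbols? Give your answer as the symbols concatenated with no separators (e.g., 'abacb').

Answer: mjjaoapaop

Derivation:
Bit 0: prefix='1' (no match yet)
Bit 1: prefix='10' (no match yet)
Bit 2: prefix='101' (no match yet)
Bit 3: prefix='1010' -> emit 'm', reset
Bit 4: prefix='1' (no match yet)
Bit 5: prefix='10' (no match yet)
Bit 6: prefix='101' (no match yet)
Bit 7: prefix='1011' -> emit 'j', reset
Bit 8: prefix='1' (no match yet)
Bit 9: prefix='10' (no match yet)
Bit 10: prefix='101' (no match yet)
Bit 11: prefix='1011' -> emit 'j', reset
Bit 12: prefix='1' (no match yet)
Bit 13: prefix='11' -> emit 'a', reset
Bit 14: prefix='0' -> emit 'o', reset
Bit 15: prefix='1' (no match yet)
Bit 16: prefix='11' -> emit 'a', reset
Bit 17: prefix='1' (no match yet)
Bit 18: prefix='10' (no match yet)
Bit 19: prefix='100' -> emit 'p', reset
Bit 20: prefix='1' (no match yet)
Bit 21: prefix='11' -> emit 'a', reset
Bit 22: prefix='0' -> emit 'o', reset
Bit 23: prefix='1' (no match yet)
Bit 24: prefix='10' (no match yet)
Bit 25: prefix='100' -> emit 'p', reset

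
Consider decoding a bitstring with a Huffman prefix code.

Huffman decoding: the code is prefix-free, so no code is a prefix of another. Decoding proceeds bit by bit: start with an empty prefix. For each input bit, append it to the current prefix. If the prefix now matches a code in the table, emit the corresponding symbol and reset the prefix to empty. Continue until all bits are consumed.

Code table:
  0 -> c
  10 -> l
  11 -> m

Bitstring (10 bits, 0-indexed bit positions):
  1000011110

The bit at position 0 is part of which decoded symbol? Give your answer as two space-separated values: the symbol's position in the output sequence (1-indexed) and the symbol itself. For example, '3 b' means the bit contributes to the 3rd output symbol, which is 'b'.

Bit 0: prefix='1' (no match yet)
Bit 1: prefix='10' -> emit 'l', reset
Bit 2: prefix='0' -> emit 'c', reset
Bit 3: prefix='0' -> emit 'c', reset
Bit 4: prefix='0' -> emit 'c', reset

Answer: 1 l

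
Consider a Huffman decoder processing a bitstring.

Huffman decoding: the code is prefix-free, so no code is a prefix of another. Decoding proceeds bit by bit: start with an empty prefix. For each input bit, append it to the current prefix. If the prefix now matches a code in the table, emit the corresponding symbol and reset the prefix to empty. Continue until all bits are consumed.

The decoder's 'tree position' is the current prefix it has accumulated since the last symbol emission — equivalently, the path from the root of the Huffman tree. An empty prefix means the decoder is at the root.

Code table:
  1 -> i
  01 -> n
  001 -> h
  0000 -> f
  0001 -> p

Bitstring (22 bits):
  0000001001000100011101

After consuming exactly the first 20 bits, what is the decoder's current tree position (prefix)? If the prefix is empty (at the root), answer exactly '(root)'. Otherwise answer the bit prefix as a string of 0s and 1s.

Bit 0: prefix='0' (no match yet)
Bit 1: prefix='00' (no match yet)
Bit 2: prefix='000' (no match yet)
Bit 3: prefix='0000' -> emit 'f', reset
Bit 4: prefix='0' (no match yet)
Bit 5: prefix='00' (no match yet)
Bit 6: prefix='001' -> emit 'h', reset
Bit 7: prefix='0' (no match yet)
Bit 8: prefix='00' (no match yet)
Bit 9: prefix='001' -> emit 'h', reset
Bit 10: prefix='0' (no match yet)
Bit 11: prefix='00' (no match yet)
Bit 12: prefix='000' (no match yet)
Bit 13: prefix='0001' -> emit 'p', reset
Bit 14: prefix='0' (no match yet)
Bit 15: prefix='00' (no match yet)
Bit 16: prefix='000' (no match yet)
Bit 17: prefix='0001' -> emit 'p', reset
Bit 18: prefix='1' -> emit 'i', reset
Bit 19: prefix='1' -> emit 'i', reset

Answer: (root)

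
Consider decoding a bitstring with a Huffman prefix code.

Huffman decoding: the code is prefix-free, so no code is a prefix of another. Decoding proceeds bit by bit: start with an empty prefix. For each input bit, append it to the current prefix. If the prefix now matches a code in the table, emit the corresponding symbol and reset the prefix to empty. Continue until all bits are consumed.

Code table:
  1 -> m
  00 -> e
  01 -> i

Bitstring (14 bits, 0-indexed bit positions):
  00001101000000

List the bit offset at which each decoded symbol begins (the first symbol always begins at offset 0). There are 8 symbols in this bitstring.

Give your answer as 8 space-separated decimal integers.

Answer: 0 2 4 5 6 8 10 12

Derivation:
Bit 0: prefix='0' (no match yet)
Bit 1: prefix='00' -> emit 'e', reset
Bit 2: prefix='0' (no match yet)
Bit 3: prefix='00' -> emit 'e', reset
Bit 4: prefix='1' -> emit 'm', reset
Bit 5: prefix='1' -> emit 'm', reset
Bit 6: prefix='0' (no match yet)
Bit 7: prefix='01' -> emit 'i', reset
Bit 8: prefix='0' (no match yet)
Bit 9: prefix='00' -> emit 'e', reset
Bit 10: prefix='0' (no match yet)
Bit 11: prefix='00' -> emit 'e', reset
Bit 12: prefix='0' (no match yet)
Bit 13: prefix='00' -> emit 'e', reset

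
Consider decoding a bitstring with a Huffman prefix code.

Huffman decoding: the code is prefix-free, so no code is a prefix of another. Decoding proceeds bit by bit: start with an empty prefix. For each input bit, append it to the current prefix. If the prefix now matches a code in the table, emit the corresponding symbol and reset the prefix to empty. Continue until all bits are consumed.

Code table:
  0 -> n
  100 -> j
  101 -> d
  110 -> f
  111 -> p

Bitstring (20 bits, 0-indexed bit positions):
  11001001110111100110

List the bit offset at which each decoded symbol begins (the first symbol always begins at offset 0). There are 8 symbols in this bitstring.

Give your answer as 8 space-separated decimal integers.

Answer: 0 3 4 7 10 11 14 17

Derivation:
Bit 0: prefix='1' (no match yet)
Bit 1: prefix='11' (no match yet)
Bit 2: prefix='110' -> emit 'f', reset
Bit 3: prefix='0' -> emit 'n', reset
Bit 4: prefix='1' (no match yet)
Bit 5: prefix='10' (no match yet)
Bit 6: prefix='100' -> emit 'j', reset
Bit 7: prefix='1' (no match yet)
Bit 8: prefix='11' (no match yet)
Bit 9: prefix='111' -> emit 'p', reset
Bit 10: prefix='0' -> emit 'n', reset
Bit 11: prefix='1' (no match yet)
Bit 12: prefix='11' (no match yet)
Bit 13: prefix='111' -> emit 'p', reset
Bit 14: prefix='1' (no match yet)
Bit 15: prefix='10' (no match yet)
Bit 16: prefix='100' -> emit 'j', reset
Bit 17: prefix='1' (no match yet)
Bit 18: prefix='11' (no match yet)
Bit 19: prefix='110' -> emit 'f', reset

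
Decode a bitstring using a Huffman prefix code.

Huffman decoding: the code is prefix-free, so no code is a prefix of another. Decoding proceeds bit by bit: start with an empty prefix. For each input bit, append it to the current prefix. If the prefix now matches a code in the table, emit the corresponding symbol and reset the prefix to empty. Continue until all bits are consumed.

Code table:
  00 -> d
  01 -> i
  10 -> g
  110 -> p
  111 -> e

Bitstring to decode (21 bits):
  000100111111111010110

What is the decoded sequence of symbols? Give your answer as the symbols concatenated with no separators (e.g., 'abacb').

Answer: dideeeiig

Derivation:
Bit 0: prefix='0' (no match yet)
Bit 1: prefix='00' -> emit 'd', reset
Bit 2: prefix='0' (no match yet)
Bit 3: prefix='01' -> emit 'i', reset
Bit 4: prefix='0' (no match yet)
Bit 5: prefix='00' -> emit 'd', reset
Bit 6: prefix='1' (no match yet)
Bit 7: prefix='11' (no match yet)
Bit 8: prefix='111' -> emit 'e', reset
Bit 9: prefix='1' (no match yet)
Bit 10: prefix='11' (no match yet)
Bit 11: prefix='111' -> emit 'e', reset
Bit 12: prefix='1' (no match yet)
Bit 13: prefix='11' (no match yet)
Bit 14: prefix='111' -> emit 'e', reset
Bit 15: prefix='0' (no match yet)
Bit 16: prefix='01' -> emit 'i', reset
Bit 17: prefix='0' (no match yet)
Bit 18: prefix='01' -> emit 'i', reset
Bit 19: prefix='1' (no match yet)
Bit 20: prefix='10' -> emit 'g', reset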